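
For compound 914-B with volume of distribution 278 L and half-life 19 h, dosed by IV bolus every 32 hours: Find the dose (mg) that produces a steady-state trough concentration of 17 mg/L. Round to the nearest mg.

10462 mg

τ/t½ = 32/19 ≈ 1.6842, so f = (1/2)^(32/19) ≈ 0.311173.
Cmin,ss = (D/Vd)·f/(1−f), so D = Cmin,ss·Vd·(1−f)/f.
D = 17 × 278 × (1−f)/f ≈ 17 × 278 × 2.21365 ≈ 10461.71 mg.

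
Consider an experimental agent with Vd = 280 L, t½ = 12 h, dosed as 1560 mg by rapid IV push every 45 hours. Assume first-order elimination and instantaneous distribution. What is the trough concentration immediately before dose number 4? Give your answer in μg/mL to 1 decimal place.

f = (1/2)^(τ/t½) = (1/2)^(45/12) ≈ 0.0743.
C₀ = D/Vd = 1560/280 ≈ 5.571 μg/mL.
Before the 4th dose, 3 doses have been given. Superposition: Cmin = C₀·(f + f² + … + f^3).
≈ 5.571 × (0.0743 + 0.0055 + 0.0004) ≈ 5.571 × 0.0802 ≈ 0.447 μg/mL.

0.4 μg/mL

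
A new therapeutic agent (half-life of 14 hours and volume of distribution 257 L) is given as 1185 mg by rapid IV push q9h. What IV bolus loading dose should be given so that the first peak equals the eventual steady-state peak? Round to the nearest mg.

3296 mg

f = (1/2)^(9/14) ≈ 0.640443; accumulation ratio R = 1/(1−f) ≈ 2.78120.
Loading dose to hit Cmax,ss on first dose: D_load = D_maint·R ≈ 1185 × 2.78120 ≈ 3295.72 mg.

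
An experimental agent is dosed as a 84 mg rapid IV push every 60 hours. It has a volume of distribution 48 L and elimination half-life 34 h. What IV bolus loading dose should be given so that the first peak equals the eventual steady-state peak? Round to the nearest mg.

f = (1/2)^(60/34) ≈ 0.294287; accumulation ratio R = 1/(1−f) ≈ 1.41701.
Loading dose to hit Cmax,ss on first dose: D_load = D_maint·R ≈ 84 × 1.41701 ≈ 119.03 mg.

119 mg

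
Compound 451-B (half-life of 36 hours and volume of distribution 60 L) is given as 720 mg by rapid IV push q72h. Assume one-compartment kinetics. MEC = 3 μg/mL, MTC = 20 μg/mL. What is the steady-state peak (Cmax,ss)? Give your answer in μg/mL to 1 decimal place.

16.0 μg/mL

The dosing interval is 2 half-lives, so f = 2^(−2) = 0.25.
At steady state, R = 1/(1 − 0.25) = 4/3.
Single-dose peak C₀ = D/Vd = 720/60 = 12 μg/mL.
Steady-state peak Cmax,ss = C₀·R = 12 × 4/3 ≈ 16.000 μg/mL.
Peak 16.0 μg/mL vs MTC 20 μg/mL: below toxic threshold.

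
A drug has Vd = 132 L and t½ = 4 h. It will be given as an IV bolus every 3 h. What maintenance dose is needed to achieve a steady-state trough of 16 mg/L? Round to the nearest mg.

1440 mg

τ/t½ = 3/4 ≈ 0.75, so f = (1/2)^(3/4) ≈ 0.594604.
Cmin,ss = (D/Vd)·f/(1−f), so D = Cmin,ss·Vd·(1−f)/f.
D = 16 × 132 × (1−f)/f ≈ 16 × 132 × 0.68179 ≈ 1439.94 mg.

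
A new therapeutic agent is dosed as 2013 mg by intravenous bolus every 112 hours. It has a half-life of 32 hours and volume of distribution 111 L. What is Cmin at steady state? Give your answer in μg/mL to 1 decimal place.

1.8 μg/mL

k = ln2/t½ = ln2/32 ≈ 0.021661 h⁻¹; fraction remaining f = e^(−kτ) = e^(−0.021661×112) ≈ 0.0884.
Each bolus raises the concentration by D/Vd = 2013/111 ≈ 18.135 μg/mL.
Steady-state trough Cmin,ss = C₀·f/(1−f) ≈ 18.135 × 0.0884/0.9116 ≈ 1.759 μg/mL.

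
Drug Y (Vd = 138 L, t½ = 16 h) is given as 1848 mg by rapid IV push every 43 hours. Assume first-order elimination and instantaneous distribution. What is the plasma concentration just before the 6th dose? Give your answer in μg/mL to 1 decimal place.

2.5 μg/mL

f = (1/2)^(τ/t½) = (1/2)^(43/16) ≈ 0.1552.
C₀ = D/Vd = 1848/138 ≈ 13.391 μg/mL.
Before the 6th dose, 5 doses have been given. Superposition: Cmin = C₀·(f + f² + … + f^5).
≈ 13.391 × (0.1552 + 0.0241 + 0.0037 + 0.0006 + 0.0001) ≈ 13.391 × 0.1837 ≈ 2.460 μg/mL.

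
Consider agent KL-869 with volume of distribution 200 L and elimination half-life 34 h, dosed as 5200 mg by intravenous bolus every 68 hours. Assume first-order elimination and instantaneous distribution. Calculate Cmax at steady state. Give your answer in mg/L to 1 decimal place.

τ = 68 h = 2 half-lives, so f = (1/2)^2 = 0.25.
Accumulation ratio R = 1/(1 − f) = 1/0.75 = 4/3.
Single-dose peak C₀ = D/Vd = 5200/200 = 26 mg/L.
Steady-state peak Cmax,ss = C₀·R = 26 × 4/3 ≈ 34.667 mg/L.

34.7 mg/L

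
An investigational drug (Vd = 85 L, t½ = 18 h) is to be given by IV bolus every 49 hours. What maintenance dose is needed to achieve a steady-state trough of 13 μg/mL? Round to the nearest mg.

6187 mg

τ/t½ = 49/18 ≈ 2.7222, so f = (1/2)^(49/18) ≈ 0.151541.
Cmin,ss = (D/Vd)·f/(1−f), so D = Cmin,ss·Vd·(1−f)/f.
D = 13 × 85 × (1−f)/f ≈ 13 × 85 × 5.59887 ≈ 6186.75 mg.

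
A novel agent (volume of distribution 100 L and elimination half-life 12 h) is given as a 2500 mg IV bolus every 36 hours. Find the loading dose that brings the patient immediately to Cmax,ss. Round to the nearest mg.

f = (1/2)^(36/12) ≈ 0.125000; accumulation ratio R = 1/(1−f) ≈ 1.14286.
Loading dose to hit Cmax,ss on first dose: D_load = D_maint·R ≈ 2500 × 1.14286 ≈ 2857.15 mg.

2857 mg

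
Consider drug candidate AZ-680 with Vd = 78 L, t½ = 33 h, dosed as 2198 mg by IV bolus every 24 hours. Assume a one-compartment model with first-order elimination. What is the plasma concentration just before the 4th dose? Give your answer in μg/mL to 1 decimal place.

f = (1/2)^(τ/t½) = (1/2)^(24/33) ≈ 0.6040.
C₀ = D/Vd = 2198/78 ≈ 28.179 μg/mL.
Before the 4th dose, 3 doses have been given. Superposition: Cmin = C₀·(f + f² + … + f^3).
≈ 28.179 × (0.6040 + 0.3648 + 0.2203) ≈ 28.179 × 1.1891 ≈ 33.508 μg/mL.

33.5 μg/mL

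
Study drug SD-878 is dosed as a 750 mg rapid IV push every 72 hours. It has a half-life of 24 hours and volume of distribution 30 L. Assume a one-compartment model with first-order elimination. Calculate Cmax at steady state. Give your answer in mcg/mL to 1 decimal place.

τ = 72 h = 3 half-lives, so f = (1/2)^3 = 0.125.
Accumulation ratio R = 1/(1 − f) = 1/0.875 = 8/7.
Single-dose peak C₀ = D/Vd = 750/30 = 25 mcg/mL.
Steady-state peak Cmax,ss = C₀·R = 25 × 8/7 ≈ 28.571 mcg/mL.

28.6 mcg/mL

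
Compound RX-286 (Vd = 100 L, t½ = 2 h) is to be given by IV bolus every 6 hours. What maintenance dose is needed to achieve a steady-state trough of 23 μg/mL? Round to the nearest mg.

τ/t½ = 6/2 ≈ 3, so f = (1/2)^(6/2) ≈ 0.125000.
Cmin,ss = (D/Vd)·f/(1−f), so D = Cmin,ss·Vd·(1−f)/f.
D = 23 × 100 × (1−f)/f ≈ 23 × 100 × 7.00000 ≈ 16100.00 mg.

16100 mg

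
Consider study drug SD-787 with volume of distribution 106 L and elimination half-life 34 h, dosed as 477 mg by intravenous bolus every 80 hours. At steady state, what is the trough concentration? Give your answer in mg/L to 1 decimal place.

k = ln2/t½ = ln2/34 ≈ 0.020387 h⁻¹; fraction remaining f = e^(−kτ) = e^(−0.020387×80) ≈ 0.1957.
Accumulation ratio R = 1/(1 − f) ≈ 1/0.8043 ≈ 1.2433.
Each bolus raises the concentration by D/Vd = 477/106 ≈ 4.500 mg/L.
Steady-state peak Cmax,ss = C₀·R ≈ 4.500 × 1.2433 ≈ 5.595 mg/L.
One interval later, Cmin,ss = Cmax,ss·e^(−kτ) ≈ 5.595 × 0.1957 ≈ 1.095 mg/L.

1.1 mg/L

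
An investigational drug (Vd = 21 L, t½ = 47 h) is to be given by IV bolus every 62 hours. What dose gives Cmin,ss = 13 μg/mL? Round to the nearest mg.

408 mg

τ/t½ = 62/47 ≈ 1.3191, so f = (1/2)^(62/47) ≈ 0.400771.
Cmin,ss = (D/Vd)·f/(1−f), so D = Cmin,ss·Vd·(1−f)/f.
D = 13 × 21 × (1−f)/f ≈ 13 × 21 × 1.49519 ≈ 408.19 mg.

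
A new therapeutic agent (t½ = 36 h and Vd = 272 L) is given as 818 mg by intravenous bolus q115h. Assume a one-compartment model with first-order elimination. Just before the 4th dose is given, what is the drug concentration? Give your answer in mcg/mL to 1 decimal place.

0.4 mcg/mL

f = (1/2)^(τ/t½) = (1/2)^(115/36) ≈ 0.1092.
C₀ = D/Vd = 818/272 ≈ 3.007 mcg/mL.
Before the 4th dose, 3 doses have been given. Superposition: Cmin = C₀·(f + f² + … + f^3).
≈ 3.007 × (0.1092 + 0.0119 + 0.0013) ≈ 3.007 × 0.1224 ≈ 0.368 mcg/mL.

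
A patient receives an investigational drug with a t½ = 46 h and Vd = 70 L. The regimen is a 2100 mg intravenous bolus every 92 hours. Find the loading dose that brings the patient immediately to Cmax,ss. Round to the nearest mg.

f = (1/2)^(92/46) ≈ 0.250000; accumulation ratio R = 1/(1−f) ≈ 1.33333.
Loading dose to hit Cmax,ss on first dose: D_load = D_maint·R ≈ 2100 × 1.33333 ≈ 2799.99 mg.

2800 mg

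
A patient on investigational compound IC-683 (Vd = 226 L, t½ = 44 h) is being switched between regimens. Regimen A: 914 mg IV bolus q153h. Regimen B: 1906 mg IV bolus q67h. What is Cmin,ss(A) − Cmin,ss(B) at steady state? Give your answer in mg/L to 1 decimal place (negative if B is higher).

-4.1 mg/L

Regimen A: f = (1/2)^(153/44) ≈ 0.0898; Cmin,ss = (914/226)·f/(1−f) ≈ 0.399 mg/L.
Regimen B: f = (1/2)^(67/44) ≈ 0.3480; Cmin,ss = (1906/226)·f/(1−f) ≈ 4.501 mg/L.
Difference ≈ 0.399 − 4.501 ≈ -4.102 mg/L.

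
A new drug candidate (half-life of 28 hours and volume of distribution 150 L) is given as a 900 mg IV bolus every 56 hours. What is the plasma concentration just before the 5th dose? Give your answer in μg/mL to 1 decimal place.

f = (1/2)^(τ/t½) = (1/2)^(56/28) ≈ 0.2500.
C₀ = D/Vd = 900/150 ≈ 6.000 μg/mL.
Before the 5th dose, 4 doses have been given. Superposition: Cmin = C₀·(f + f² + … + f^4).
≈ 6.000 × (0.2500 + 0.0625 + 0.0156 + 0.0039) ≈ 6.000 × 0.3320 ≈ 1.992 μg/mL.

2.0 μg/mL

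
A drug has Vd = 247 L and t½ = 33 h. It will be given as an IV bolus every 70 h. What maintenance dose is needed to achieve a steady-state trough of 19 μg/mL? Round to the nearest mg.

15724 mg

τ/t½ = 70/33 ≈ 2.1212, so f = (1/2)^(70/33) ≈ 0.229854.
Cmin,ss = (D/Vd)·f/(1−f), so D = Cmin,ss·Vd·(1−f)/f.
D = 19 × 247 × (1−f)/f ≈ 19 × 247 × 3.35059 ≈ 15724.32 mg.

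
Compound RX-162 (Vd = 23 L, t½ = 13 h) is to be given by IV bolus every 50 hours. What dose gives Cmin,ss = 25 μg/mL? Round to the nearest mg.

τ/t½ = 50/13 ≈ 3.8462, so f = (1/2)^(50/13) ≈ 0.069533.
Cmin,ss = (D/Vd)·f/(1−f), so D = Cmin,ss·Vd·(1−f)/f.
D = 25 × 23 × (1−f)/f ≈ 25 × 23 × 13.38166 ≈ 7694.45 mg.

7694 mg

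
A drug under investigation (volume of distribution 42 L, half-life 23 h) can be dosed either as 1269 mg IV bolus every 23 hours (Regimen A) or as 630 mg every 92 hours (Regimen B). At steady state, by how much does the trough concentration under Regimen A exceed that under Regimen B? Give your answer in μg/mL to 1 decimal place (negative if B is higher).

29.2 μg/mL

Regimen A: f = (1/2)^(23/23) ≈ 0.5000; Cmin,ss = (1269/42)·f/(1−f) ≈ 30.214 μg/mL.
Regimen B: f = (1/2)^(92/23) ≈ 0.0625; Cmin,ss = (630/42)·f/(1−f) ≈ 1.000 μg/mL.
Difference ≈ 30.214 − 1.000 ≈ 29.214 μg/mL.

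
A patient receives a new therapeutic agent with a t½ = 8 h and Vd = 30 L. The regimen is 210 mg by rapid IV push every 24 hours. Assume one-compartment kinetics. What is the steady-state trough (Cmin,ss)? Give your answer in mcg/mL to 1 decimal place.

τ = 24 h = 3 half-lives, so f = (1/2)^3 = 0.125.
Accumulation ratio R = 1/(1 − f) = 1/0.875 = 8/7.
Single-dose peak C₀ = D/Vd = 210/30 = 7 mcg/mL.
Steady-state peak Cmax,ss = C₀·R = 7 × 8/7 ≈ 8.000 mcg/mL.
Steady-state trough Cmin,ss = Cmax,ss·f ≈ 8.000 × 0.125 ≈ 1.000 mcg/mL.

1.0 mcg/mL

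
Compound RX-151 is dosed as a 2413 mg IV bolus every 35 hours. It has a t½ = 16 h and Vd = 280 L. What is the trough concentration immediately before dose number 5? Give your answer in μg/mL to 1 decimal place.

2.4 μg/mL

f = (1/2)^(τ/t½) = (1/2)^(35/16) ≈ 0.2195.
C₀ = D/Vd = 2413/280 ≈ 8.618 μg/mL.
Before the 5th dose, 4 doses have been given. Superposition: Cmin = C₀·(f + f² + … + f^4).
≈ 8.618 × (0.2195 + 0.0482 + 0.0106 + 0.0023) ≈ 8.618 × 0.2806 ≈ 2.418 μg/mL.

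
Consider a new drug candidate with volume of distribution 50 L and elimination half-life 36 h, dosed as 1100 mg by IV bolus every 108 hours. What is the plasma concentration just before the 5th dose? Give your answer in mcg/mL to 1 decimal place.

3.1 mcg/mL

f = (1/2)^(τ/t½) = (1/2)^(108/36) ≈ 0.1250.
C₀ = D/Vd = 1100/50 ≈ 22.000 mcg/mL.
Before the 5th dose, 4 doses have been given. Superposition: Cmin = C₀·(f + f² + … + f^4).
≈ 22.000 × (0.1250 + 0.0156 + 0.0020 + 0.0002) ≈ 22.000 × 0.1428 ≈ 3.142 mcg/mL.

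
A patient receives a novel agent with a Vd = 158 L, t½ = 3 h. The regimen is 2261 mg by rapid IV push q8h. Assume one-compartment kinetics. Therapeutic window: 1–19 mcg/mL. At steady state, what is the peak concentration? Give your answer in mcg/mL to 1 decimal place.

Over one 8-h interval, 8/3 ≈ 2.6667 half-lives elapse, leaving f ≈ 0.1575 of each dose.
Accumulation ratio R = 1/(1 − f) ≈ 1/0.8425 ≈ 1.1869.
Each bolus raises the concentration by D/Vd = 2261/158 ≈ 14.310 mcg/mL.
Cmax,ss = C₀/(1 − f) ≈ 14.310/0.8425 ≈ 16.985 mcg/mL.
Peak 17.0 mcg/mL vs MTC 19 mcg/mL: below toxic threshold.

17.0 mcg/mL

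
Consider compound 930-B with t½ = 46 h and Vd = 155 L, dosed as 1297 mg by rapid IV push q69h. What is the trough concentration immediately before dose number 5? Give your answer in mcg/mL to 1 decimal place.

f = (1/2)^(τ/t½) = (1/2)^(69/46) ≈ 0.3536.
C₀ = D/Vd = 1297/155 ≈ 8.368 mcg/mL.
Before the 5th dose, 4 doses have been given. Superposition: Cmin = C₀·(f + f² + … + f^4).
≈ 8.368 × (0.3536 + 0.1250 + 0.0442 + 0.0156) ≈ 8.368 × 0.5384 ≈ 4.505 mcg/mL.

4.5 mcg/mL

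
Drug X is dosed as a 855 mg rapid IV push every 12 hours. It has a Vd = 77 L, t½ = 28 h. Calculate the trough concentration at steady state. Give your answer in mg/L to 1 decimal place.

τ/t½ = 12/28 ≈ 0.42857, so fraction remaining f = (1/2)^(12/28) ≈ 0.7430.
At steady state, accumulation factor R = 1/(1 − e^(−kτ)) ≈ 3.8911.
Each bolus raises the concentration by D/Vd = 855/77 ≈ 11.104 mg/L.
Cmax,ss = C₀/(1 − f) ≈ 11.104/0.2570 ≈ 43.206 mg/L.
One interval later, Cmin,ss = Cmax,ss·e^(−kτ) ≈ 43.206 × 0.7430 ≈ 32.102 mg/L.

32.1 mg/L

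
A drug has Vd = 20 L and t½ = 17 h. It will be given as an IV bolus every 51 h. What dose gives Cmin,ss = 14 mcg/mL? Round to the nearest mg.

1960 mg

τ/t½ = 51/17 ≈ 3, so f = (1/2)^(51/17) ≈ 0.125000.
Cmin,ss = (D/Vd)·f/(1−f), so D = Cmin,ss·Vd·(1−f)/f.
D = 14 × 20 × (1−f)/f ≈ 14 × 20 × 7.00000 ≈ 1960.00 mg.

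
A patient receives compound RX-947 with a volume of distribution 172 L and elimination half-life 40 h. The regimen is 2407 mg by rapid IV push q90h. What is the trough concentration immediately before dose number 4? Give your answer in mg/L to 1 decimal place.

f = (1/2)^(τ/t½) = (1/2)^(90/40) ≈ 0.2102.
C₀ = D/Vd = 2407/172 ≈ 13.994 mg/L.
Before the 4th dose, 3 doses have been given. Superposition: Cmin = C₀·(f + f² + … + f^3).
≈ 13.994 × (0.2102 + 0.0442 + 0.0093) ≈ 13.994 × 0.2637 ≈ 3.690 mg/L.

3.7 mg/L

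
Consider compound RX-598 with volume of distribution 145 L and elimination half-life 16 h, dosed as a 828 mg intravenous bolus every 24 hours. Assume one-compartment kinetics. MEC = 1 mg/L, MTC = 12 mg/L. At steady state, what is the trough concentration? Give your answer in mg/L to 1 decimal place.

3.1 mg/L

Over one 24-h interval, 24/16 ≈ 1.5 half-lives elapse, leaving f ≈ 0.3536 of each dose.
At steady state, accumulation factor R = 1/(1 − e^(−kτ)) ≈ 1.5470.
Single-dose peak C₀ = D/Vd = 828/145 ≈ 5.710 mg/L.
Steady-state peak Cmax,ss = C₀·R ≈ 5.710 × 1.5470 ≈ 8.833 mg/L.
One interval later, Cmin,ss = Cmax,ss·e^(−kτ) ≈ 8.833 × 0.3536 ≈ 3.123 mg/L.
Trough 3.1 mg/L vs MEC 1 mg/L: adequate.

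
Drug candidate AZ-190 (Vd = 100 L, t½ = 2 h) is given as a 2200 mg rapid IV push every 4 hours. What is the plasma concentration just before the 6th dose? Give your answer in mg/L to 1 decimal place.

f = (1/2)^(τ/t½) = (1/2)^(4/2) ≈ 0.2500.
C₀ = D/Vd = 2200/100 ≈ 22.000 mg/L.
Before the 6th dose, 5 doses have been given. Superposition: Cmin = C₀·(f + f² + … + f^5).
≈ 22.000 × (0.2500 + 0.0625 + 0.0156 + 0.0039 + 0.0010) ≈ 22.000 × 0.3330 ≈ 7.326 mg/L.

7.3 mg/L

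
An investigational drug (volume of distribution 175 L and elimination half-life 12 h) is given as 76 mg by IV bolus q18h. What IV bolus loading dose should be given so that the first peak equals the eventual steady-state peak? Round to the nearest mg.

f = (1/2)^(18/12) ≈ 0.353553; accumulation ratio R = 1/(1−f) ≈ 1.54692.
Loading dose to hit Cmax,ss on first dose: D_load = D_maint·R ≈ 76 × 1.54692 ≈ 117.57 mg.

118 mg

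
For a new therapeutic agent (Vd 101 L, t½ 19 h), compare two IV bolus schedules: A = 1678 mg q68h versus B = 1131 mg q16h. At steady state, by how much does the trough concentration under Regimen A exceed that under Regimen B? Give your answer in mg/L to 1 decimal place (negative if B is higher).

-12.6 mg/L

Regimen A: f = (1/2)^(68/19) ≈ 0.0837; Cmin,ss = (1678/101)·f/(1−f) ≈ 1.518 mg/L.
Regimen B: f = (1/2)^(16/19) ≈ 0.5578; Cmin,ss = (1131/101)·f/(1−f) ≈ 14.125 mg/L.
Difference ≈ 1.518 − 14.125 ≈ -12.607 mg/L.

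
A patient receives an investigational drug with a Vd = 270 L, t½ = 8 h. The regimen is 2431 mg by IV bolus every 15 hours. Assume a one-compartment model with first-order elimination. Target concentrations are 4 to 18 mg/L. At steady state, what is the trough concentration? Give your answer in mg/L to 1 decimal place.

k = ln2/t½ = ln2/8 ≈ 0.086643 h⁻¹; fraction remaining f = e^(−kτ) = e^(−0.086643×15) ≈ 0.2726.
At steady state, accumulation factor R = 1/(1 − e^(−kτ)) ≈ 1.3748.
Single-dose peak C₀ = D/Vd = 2431/270 ≈ 9.004 mg/L.
Steady-state peak Cmax,ss = C₀·R ≈ 9.004 × 1.3748 ≈ 12.379 mg/L.
Steady-state trough Cmin,ss = Cmax,ss·f ≈ 12.379 × 0.2726 ≈ 3.375 mg/L.
Trough 3.4 mg/L vs MEC 4 mg/L: subtherapeutic.

3.4 mg/L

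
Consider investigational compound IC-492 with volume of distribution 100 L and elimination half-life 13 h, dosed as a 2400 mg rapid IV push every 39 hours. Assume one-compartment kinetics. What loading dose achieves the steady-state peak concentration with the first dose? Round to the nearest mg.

f = (1/2)^(39/13) ≈ 0.125000; accumulation ratio R = 1/(1−f) ≈ 1.14286.
Loading dose to hit Cmax,ss on first dose: D_load = D_maint·R ≈ 2400 × 1.14286 ≈ 2742.86 mg.

2743 mg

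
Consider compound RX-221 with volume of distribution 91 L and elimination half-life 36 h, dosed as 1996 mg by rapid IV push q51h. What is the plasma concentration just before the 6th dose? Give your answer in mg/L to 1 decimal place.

f = (1/2)^(τ/t½) = (1/2)^(51/36) ≈ 0.3746.
C₀ = D/Vd = 1996/91 ≈ 21.934 mg/L.
Before the 6th dose, 5 doses have been given. Superposition: Cmin = C₀·(f + f² + … + f^5).
≈ 21.934 × (0.3746 + 0.1403 + 0.0526 + 0.0197 + 0.0074) ≈ 21.934 × 0.5946 ≈ 13.042 mg/L.

13.0 mg/L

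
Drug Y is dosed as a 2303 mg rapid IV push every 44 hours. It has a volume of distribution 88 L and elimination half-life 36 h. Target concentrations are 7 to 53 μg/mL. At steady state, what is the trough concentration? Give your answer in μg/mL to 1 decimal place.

k = ln2/t½ = ln2/36 ≈ 0.019254 h⁻¹; fraction remaining f = e^(−kτ) = e^(−0.019254×44) ≈ 0.4286.
Accumulation ratio R = 1/(1 − f) ≈ 1/0.5714 ≈ 1.7501.
Each bolus raises the concentration by D/Vd = 2303/88 ≈ 26.170 μg/mL.
Cmax,ss = C₀/(1 − f) ≈ 26.170/0.5714 ≈ 45.800 μg/mL.
One interval later, Cmin,ss = Cmax,ss·e^(−kτ) ≈ 45.800 × 0.4286 ≈ 19.630 μg/mL.
Trough 19.6 μg/mL vs MEC 7 μg/mL: adequate.

19.6 μg/mL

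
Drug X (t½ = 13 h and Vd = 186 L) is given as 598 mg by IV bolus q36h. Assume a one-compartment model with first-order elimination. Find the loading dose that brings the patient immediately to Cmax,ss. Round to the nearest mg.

f = (1/2)^(36/13) ≈ 0.146683; accumulation ratio R = 1/(1−f) ≈ 1.17190.
Loading dose to hit Cmax,ss on first dose: D_load = D_maint·R ≈ 598 × 1.17190 ≈ 700.80 mg.

701 mg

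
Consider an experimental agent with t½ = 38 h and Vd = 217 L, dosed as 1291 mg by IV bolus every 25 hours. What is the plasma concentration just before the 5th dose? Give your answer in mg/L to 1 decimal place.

f = (1/2)^(τ/t½) = (1/2)^(25/38) ≈ 0.6338.
C₀ = D/Vd = 1291/217 ≈ 5.949 mg/L.
Before the 5th dose, 4 doses have been given. Superposition: Cmin = C₀·(f + f² + … + f^4).
≈ 5.949 × (0.6338 + 0.4017 + 0.2546 + 0.1614) ≈ 5.949 × 1.4515 ≈ 8.635 mg/L.

8.6 mg/L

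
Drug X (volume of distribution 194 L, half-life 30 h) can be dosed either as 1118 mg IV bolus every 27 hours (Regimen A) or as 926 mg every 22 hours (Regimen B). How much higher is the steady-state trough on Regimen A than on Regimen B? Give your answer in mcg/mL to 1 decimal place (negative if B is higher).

Regimen A: f = (1/2)^(27/30) ≈ 0.5359; Cmin,ss = (1118/194)·f/(1−f) ≈ 6.654 mcg/mL.
Regimen B: f = (1/2)^(22/30) ≈ 0.6015; Cmin,ss = (926/194)·f/(1−f) ≈ 7.205 mcg/mL.
Difference ≈ 6.654 − 7.205 ≈ -0.551 mcg/mL.

-0.6 mcg/mL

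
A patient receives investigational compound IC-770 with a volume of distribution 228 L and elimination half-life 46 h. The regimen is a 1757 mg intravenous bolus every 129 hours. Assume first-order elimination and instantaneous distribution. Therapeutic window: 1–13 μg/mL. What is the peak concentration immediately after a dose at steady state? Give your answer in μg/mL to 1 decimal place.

9.0 μg/mL

τ/t½ = 129/46 ≈ 2.8043, so fraction remaining f = (1/2)^(129/46) ≈ 0.1432.
Accumulation ratio R = 1/(1 − f) ≈ 1/0.8568 ≈ 1.1671.
Single-dose peak C₀ = D/Vd = 1757/228 ≈ 7.706 μg/mL.
Cmax,ss = C₀/(1 − f) ≈ 7.706/0.8568 ≈ 8.994 μg/mL.
Peak 9.0 μg/mL vs MTC 13 μg/mL: below toxic threshold.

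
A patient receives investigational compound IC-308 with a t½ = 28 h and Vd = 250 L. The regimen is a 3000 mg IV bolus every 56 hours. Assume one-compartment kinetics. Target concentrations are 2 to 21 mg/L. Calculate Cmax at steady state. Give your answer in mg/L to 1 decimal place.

16.0 mg/L

τ = 56 h = 2 half-lives, so f = (1/2)^2 = 0.25.
Accumulation ratio R = 1/(1 − f) = 1/0.75 = 4/3.
Single-dose peak C₀ = D/Vd = 3000/250 = 12 mg/L.
Steady-state peak Cmax,ss = C₀·R = 12 × 4/3 ≈ 16.000 mg/L.
Peak 16.0 mg/L vs MTC 21 mg/L: below toxic threshold.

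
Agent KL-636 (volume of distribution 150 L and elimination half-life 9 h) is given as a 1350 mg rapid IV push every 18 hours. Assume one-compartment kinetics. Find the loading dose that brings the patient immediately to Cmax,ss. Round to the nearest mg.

f = (1/2)^(18/9) ≈ 0.250000; accumulation ratio R = 1/(1−f) ≈ 1.33333.
Loading dose to hit Cmax,ss on first dose: D_load = D_maint·R ≈ 1350 × 1.33333 ≈ 1800.00 mg.

1800 mg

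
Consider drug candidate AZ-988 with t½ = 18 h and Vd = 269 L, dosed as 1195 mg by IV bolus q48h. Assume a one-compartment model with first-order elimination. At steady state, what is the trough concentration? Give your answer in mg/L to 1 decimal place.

0.8 mg/L

τ/t½ = 48/18 ≈ 2.6667, so fraction remaining f = (1/2)^(48/18) ≈ 0.1575.
Each bolus raises the concentration by D/Vd = 1195/269 ≈ 4.442 mg/L.
Steady-state trough Cmin,ss = C₀·f/(1−f) ≈ 4.442 × 0.1575/0.8425 ≈ 0.830 mg/L.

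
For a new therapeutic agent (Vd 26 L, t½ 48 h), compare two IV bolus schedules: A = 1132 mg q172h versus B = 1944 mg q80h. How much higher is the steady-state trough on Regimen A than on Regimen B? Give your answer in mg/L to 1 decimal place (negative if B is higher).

-30.4 mg/L

Regimen A: f = (1/2)^(172/48) ≈ 0.0834; Cmin,ss = (1132/26)·f/(1−f) ≈ 3.961 mg/L.
Regimen B: f = (1/2)^(80/48) ≈ 0.3150; Cmin,ss = (1944/26)·f/(1−f) ≈ 34.383 mg/L.
Difference ≈ 3.961 − 34.383 ≈ -30.422 mg/L.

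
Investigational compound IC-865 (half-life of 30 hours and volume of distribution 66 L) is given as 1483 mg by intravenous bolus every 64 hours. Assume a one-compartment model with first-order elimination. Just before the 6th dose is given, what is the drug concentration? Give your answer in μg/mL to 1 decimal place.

f = (1/2)^(τ/t½) = (1/2)^(64/30) ≈ 0.2279.
C₀ = D/Vd = 1483/66 ≈ 22.470 μg/mL.
Before the 6th dose, 5 doses have been given. Superposition: Cmin = C₀·(f + f² + … + f^5).
≈ 22.470 × (0.2279 + 0.0519 + 0.0118 + 0.0027 + 0.0006) ≈ 22.470 × 0.2949 ≈ 6.626 μg/mL.

6.6 μg/mL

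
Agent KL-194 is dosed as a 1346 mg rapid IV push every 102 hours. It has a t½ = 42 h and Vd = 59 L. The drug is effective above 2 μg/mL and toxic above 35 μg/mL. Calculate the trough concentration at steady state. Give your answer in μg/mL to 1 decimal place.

5.2 μg/mL

τ/t½ = 102/42 ≈ 2.4286, so fraction remaining f = (1/2)^(102/42) ≈ 0.1857.
At steady state, accumulation factor R = 1/(1 − e^(−kτ)) ≈ 1.2280.
Each bolus raises the concentration by D/Vd = 1346/59 ≈ 22.814 μg/mL.
Cmax,ss = C₀/(1 − f) ≈ 22.814/0.8143 ≈ 28.017 μg/mL.
One interval later, Cmin,ss = Cmax,ss·e^(−kτ) ≈ 28.017 × 0.1857 ≈ 5.203 μg/mL.
Trough 5.2 μg/mL vs MEC 2 μg/mL: adequate.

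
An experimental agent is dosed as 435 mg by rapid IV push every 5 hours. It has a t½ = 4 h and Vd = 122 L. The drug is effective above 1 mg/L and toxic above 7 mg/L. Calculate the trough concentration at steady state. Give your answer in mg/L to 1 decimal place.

Over one 5-h interval, 5/4 ≈ 1.25 half-lives elapse, leaving f ≈ 0.4204 of each dose.
Accumulation ratio R = 1/(1 − f) ≈ 1/0.5796 ≈ 1.7253.
Single-dose peak C₀ = D/Vd = 435/122 ≈ 3.566 mg/L.
Steady-state peak Cmax,ss = C₀·R ≈ 3.566 × 1.7253 ≈ 6.152 mg/L.
One interval later, Cmin,ss = Cmax,ss·e^(−kτ) ≈ 6.152 × 0.4204 ≈ 2.586 mg/L.
Trough 2.6 mg/L vs MEC 1 mg/L: adequate.

2.6 mg/L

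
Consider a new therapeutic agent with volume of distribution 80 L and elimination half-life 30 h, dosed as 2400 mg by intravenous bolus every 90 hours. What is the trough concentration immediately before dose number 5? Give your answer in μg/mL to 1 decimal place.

4.3 μg/mL

f = (1/2)^(τ/t½) = (1/2)^(90/30) ≈ 0.1250.
C₀ = D/Vd = 2400/80 ≈ 30.000 μg/mL.
Before the 5th dose, 4 doses have been given. Superposition: Cmin = C₀·(f + f² + … + f^4).
≈ 30.000 × (0.1250 + 0.0156 + 0.0020 + 0.0002) ≈ 30.000 × 0.1428 ≈ 4.284 μg/mL.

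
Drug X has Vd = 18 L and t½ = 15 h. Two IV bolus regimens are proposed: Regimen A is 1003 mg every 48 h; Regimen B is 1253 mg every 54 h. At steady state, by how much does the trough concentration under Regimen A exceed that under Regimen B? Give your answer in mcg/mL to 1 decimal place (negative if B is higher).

0.5 mcg/mL

Regimen A: f = (1/2)^(48/15) ≈ 0.1088; Cmin,ss = (1003/18)·f/(1−f) ≈ 6.803 mcg/mL.
Regimen B: f = (1/2)^(54/15) ≈ 0.0825; Cmin,ss = (1253/18)·f/(1−f) ≈ 6.259 mcg/mL.
Difference ≈ 6.803 − 6.259 ≈ 0.544 mcg/mL.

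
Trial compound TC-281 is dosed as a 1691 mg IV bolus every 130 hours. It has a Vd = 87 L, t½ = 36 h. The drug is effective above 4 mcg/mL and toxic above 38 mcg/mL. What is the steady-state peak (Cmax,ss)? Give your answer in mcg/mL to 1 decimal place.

21.2 mcg/mL

Over one 130-h interval, 130/36 ≈ 3.6111 half-lives elapse, leaving f ≈ 0.0818 of each dose.
Accumulation ratio R = 1/(1 − f) ≈ 1/0.9182 ≈ 1.0891.
Each bolus raises the concentration by D/Vd = 1691/87 ≈ 19.437 mcg/mL.
Steady-state peak Cmax,ss = C₀·R ≈ 19.437 × 1.0891 ≈ 21.169 mcg/mL.
Peak 21.2 mcg/mL vs MTC 38 mcg/mL: below toxic threshold.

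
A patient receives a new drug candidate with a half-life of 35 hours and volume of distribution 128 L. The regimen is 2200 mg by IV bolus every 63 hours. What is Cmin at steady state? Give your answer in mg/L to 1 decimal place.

6.9 mg/L

k = ln2/t½ = ln2/35 ≈ 0.019804 h⁻¹; fraction remaining f = e^(−kτ) = e^(−0.019804×63) ≈ 0.2872.
At steady state, accumulation factor R = 1/(1 − e^(−kτ)) ≈ 1.4029.
Each bolus raises the concentration by D/Vd = 2200/128 ≈ 17.188 mg/L.
Steady-state peak Cmax,ss = C₀·R ≈ 17.188 × 1.4029 ≈ 24.113 mg/L.
One interval later, Cmin,ss = Cmax,ss·e^(−kτ) ≈ 24.113 × 0.2872 ≈ 6.925 mg/L.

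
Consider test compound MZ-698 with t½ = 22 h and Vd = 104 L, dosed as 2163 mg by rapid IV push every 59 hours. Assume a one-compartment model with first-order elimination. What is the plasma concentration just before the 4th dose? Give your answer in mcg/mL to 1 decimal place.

f = (1/2)^(τ/t½) = (1/2)^(59/22) ≈ 0.1558.
C₀ = D/Vd = 2163/104 ≈ 20.798 mcg/mL.
Before the 4th dose, 3 doses have been given. Superposition: Cmin = C₀·(f + f² + … + f^3).
≈ 20.798 × (0.1558 + 0.0243 + 0.0038) ≈ 20.798 × 0.1839 ≈ 3.825 mcg/mL.

3.8 mcg/mL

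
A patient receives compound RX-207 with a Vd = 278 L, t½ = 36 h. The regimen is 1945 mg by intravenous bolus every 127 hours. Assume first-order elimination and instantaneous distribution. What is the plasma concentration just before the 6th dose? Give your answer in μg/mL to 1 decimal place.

0.7 μg/mL

f = (1/2)^(τ/t½) = (1/2)^(127/36) ≈ 0.0867.
C₀ = D/Vd = 1945/278 ≈ 6.996 μg/mL.
Before the 6th dose, 5 doses have been given. Superposition: Cmin = C₀·(f + f² + … + f^5).
≈ 6.996 × (0.0867 + 0.0075 + 0.0007 + 0.0001 + 0.0000) ≈ 6.996 × 0.0950 ≈ 0.665 μg/mL.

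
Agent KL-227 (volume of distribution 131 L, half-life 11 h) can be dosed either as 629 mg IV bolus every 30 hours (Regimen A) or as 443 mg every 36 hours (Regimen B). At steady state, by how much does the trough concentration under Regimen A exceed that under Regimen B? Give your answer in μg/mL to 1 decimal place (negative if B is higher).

0.5 μg/mL

Regimen A: f = (1/2)^(30/11) ≈ 0.1510; Cmin,ss = (629/131)·f/(1−f) ≈ 0.854 μg/mL.
Regimen B: f = (1/2)^(36/11) ≈ 0.1035; Cmin,ss = (443/131)·f/(1−f) ≈ 0.390 μg/mL.
Difference ≈ 0.854 − 0.390 ≈ 0.464 μg/mL.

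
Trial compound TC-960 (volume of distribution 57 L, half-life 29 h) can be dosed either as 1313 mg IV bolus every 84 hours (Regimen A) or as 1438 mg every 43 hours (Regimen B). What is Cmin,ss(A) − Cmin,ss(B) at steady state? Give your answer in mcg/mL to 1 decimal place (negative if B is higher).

Regimen A: f = (1/2)^(84/29) ≈ 0.1343; Cmin,ss = (1313/57)·f/(1−f) ≈ 3.574 mcg/mL.
Regimen B: f = (1/2)^(43/29) ≈ 0.3578; Cmin,ss = (1438/57)·f/(1−f) ≈ 14.056 mcg/mL.
Difference ≈ 3.574 − 14.056 ≈ -10.482 mcg/mL.

-10.5 mcg/mL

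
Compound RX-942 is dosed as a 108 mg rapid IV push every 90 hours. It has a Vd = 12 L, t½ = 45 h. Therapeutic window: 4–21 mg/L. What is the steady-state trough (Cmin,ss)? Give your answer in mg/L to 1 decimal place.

τ = 90 h = 2 half-lives, so f = (1/2)^2 = 0.25.
At steady state, R = 1/(1 − 0.25) = 4/3.
Single-dose peak C₀ = D/Vd = 108/12 = 9 mg/L.
Steady-state peak Cmax,ss = C₀·R = 9 × 4/3 ≈ 12.000 mg/L.
Steady-state trough Cmin,ss = Cmax,ss·f ≈ 12.000 × 0.25 ≈ 3.000 mg/L.
Trough 3.0 mg/L vs MEC 4 mg/L: subtherapeutic.

3.0 mg/L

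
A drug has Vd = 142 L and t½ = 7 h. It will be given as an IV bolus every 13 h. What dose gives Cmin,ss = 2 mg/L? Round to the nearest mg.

745 mg

τ/t½ = 13/7 ≈ 1.8571, so f = (1/2)^(13/7) ≈ 0.276022.
Cmin,ss = (D/Vd)·f/(1−f), so D = Cmin,ss·Vd·(1−f)/f.
D = 2 × 142 × (1−f)/f ≈ 2 × 142 × 2.62290 ≈ 744.90 mg.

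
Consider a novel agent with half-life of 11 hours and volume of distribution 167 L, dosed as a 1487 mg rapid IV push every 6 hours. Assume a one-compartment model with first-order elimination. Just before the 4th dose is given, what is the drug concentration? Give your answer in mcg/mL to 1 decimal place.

13.1 mcg/mL

f = (1/2)^(τ/t½) = (1/2)^(6/11) ≈ 0.6852.
C₀ = D/Vd = 1487/167 ≈ 8.904 mcg/mL.
Before the 4th dose, 3 doses have been given. Superposition: Cmin = C₀·(f + f² + … + f^3).
≈ 8.904 × (0.6852 + 0.4695 + 0.3217) ≈ 8.904 × 1.4764 ≈ 13.146 mcg/mL.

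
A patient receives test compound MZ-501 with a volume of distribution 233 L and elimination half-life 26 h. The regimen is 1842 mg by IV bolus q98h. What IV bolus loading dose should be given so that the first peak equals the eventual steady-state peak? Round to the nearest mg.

1988 mg

f = (1/2)^(98/26) ≈ 0.073341; accumulation ratio R = 1/(1−f) ≈ 1.07915.
Loading dose to hit Cmax,ss on first dose: D_load = D_maint·R ≈ 1842 × 1.07915 ≈ 1987.79 mg.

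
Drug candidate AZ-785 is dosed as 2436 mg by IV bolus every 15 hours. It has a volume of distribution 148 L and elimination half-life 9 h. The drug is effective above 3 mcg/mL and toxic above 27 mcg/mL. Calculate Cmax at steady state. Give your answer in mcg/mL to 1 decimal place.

24.0 mcg/mL

k = ln2/t½ = ln2/9 ≈ 0.077016 h⁻¹; fraction remaining f = e^(−kτ) = e^(−0.077016×15) ≈ 0.3150.
At steady state, accumulation factor R = 1/(1 − e^(−kτ)) ≈ 1.4599.
Each bolus raises the concentration by D/Vd = 2436/148 ≈ 16.459 mcg/mL.
Steady-state peak Cmax,ss = C₀·R ≈ 16.459 × 1.4599 ≈ 24.028 mcg/mL.
Peak 24.0 mcg/mL vs MTC 27 mcg/mL: below toxic threshold.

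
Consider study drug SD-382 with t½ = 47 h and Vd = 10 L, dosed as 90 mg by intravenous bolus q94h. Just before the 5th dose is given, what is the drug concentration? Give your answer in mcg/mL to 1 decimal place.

3.0 mcg/mL

f = (1/2)^(τ/t½) = (1/2)^(94/47) ≈ 0.2500.
C₀ = D/Vd = 90/10 ≈ 9.000 mcg/mL.
Before the 5th dose, 4 doses have been given. Superposition: Cmin = C₀·(f + f² + … + f^4).
≈ 9.000 × (0.2500 + 0.0625 + 0.0156 + 0.0039) ≈ 9.000 × 0.3320 ≈ 2.988 mcg/mL.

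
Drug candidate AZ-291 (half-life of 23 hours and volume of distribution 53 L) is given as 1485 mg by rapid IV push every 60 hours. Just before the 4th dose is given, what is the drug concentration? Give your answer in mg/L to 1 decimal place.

f = (1/2)^(τ/t½) = (1/2)^(60/23) ≈ 0.1639.
C₀ = D/Vd = 1485/53 ≈ 28.019 mg/L.
Before the 4th dose, 3 doses have been given. Superposition: Cmin = C₀·(f + f² + … + f^3).
≈ 28.019 × (0.1639 + 0.0269 + 0.0044) ≈ 28.019 × 0.1952 ≈ 5.469 mg/L.

5.5 mg/L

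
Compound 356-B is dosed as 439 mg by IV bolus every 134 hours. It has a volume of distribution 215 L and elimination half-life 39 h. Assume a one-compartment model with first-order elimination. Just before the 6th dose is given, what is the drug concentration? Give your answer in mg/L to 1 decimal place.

0.2 mg/L

f = (1/2)^(τ/t½) = (1/2)^(134/39) ≈ 0.0924.
C₀ = D/Vd = 439/215 ≈ 2.042 mg/L.
Before the 6th dose, 5 doses have been given. Superposition: Cmin = C₀·(f + f² + … + f^5).
≈ 2.042 × (0.0924 + 0.0085 + 0.0008 + 0.0001 + 0.0000) ≈ 2.042 × 0.1018 ≈ 0.208 mg/L.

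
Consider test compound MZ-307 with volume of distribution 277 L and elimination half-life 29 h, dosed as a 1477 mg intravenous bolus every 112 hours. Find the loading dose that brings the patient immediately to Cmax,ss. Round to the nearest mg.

f = (1/2)^(112/29) ≈ 0.068770; accumulation ratio R = 1/(1−f) ≈ 1.07385.
Loading dose to hit Cmax,ss on first dose: D_load = D_maint·R ≈ 1477 × 1.07385 ≈ 1586.08 mg.

1586 mg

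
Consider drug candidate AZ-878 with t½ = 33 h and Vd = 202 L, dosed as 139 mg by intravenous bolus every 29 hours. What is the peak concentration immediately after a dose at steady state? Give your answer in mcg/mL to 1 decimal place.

1.5 mcg/mL

Over one 29-h interval, 29/33 ≈ 0.87879 half-lives elapse, leaving f ≈ 0.5438 of each dose.
At steady state, accumulation factor R = 1/(1 − e^(−kτ)) ≈ 2.1920.
Single-dose peak C₀ = D/Vd = 139/202 ≈ 0.688 mcg/mL.
Cmax,ss = C₀/(1 − f) ≈ 0.688/0.4562 ≈ 1.508 mcg/mL.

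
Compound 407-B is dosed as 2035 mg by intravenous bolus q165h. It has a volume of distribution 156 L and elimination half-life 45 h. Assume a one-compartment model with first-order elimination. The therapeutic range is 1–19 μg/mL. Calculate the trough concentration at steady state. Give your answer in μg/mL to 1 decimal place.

τ/t½ = 165/45 ≈ 3.6667, so fraction remaining f = (1/2)^(165/45) ≈ 0.0787.
Single-dose peak C₀ = D/Vd = 2035/156 ≈ 13.045 μg/mL.
Steady-state trough Cmin,ss = C₀·f/(1−f) ≈ 13.045 × 0.0787/0.9213 ≈ 1.114 μg/mL.
Trough 1.1 μg/mL vs MEC 1 μg/mL: adequate.

1.1 μg/mL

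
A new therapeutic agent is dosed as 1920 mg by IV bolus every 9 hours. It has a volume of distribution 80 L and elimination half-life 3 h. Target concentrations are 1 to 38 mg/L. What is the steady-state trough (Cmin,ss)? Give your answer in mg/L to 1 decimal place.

τ = 9 h = 3 half-lives, so f = (1/2)^3 = 0.125.
Accumulation ratio R = 1/(1 − f) = 1/0.875 = 8/7.
Single-dose peak C₀ = D/Vd = 1920/80 = 24 mg/L.
Steady-state peak Cmax,ss = C₀·R = 24 × 8/7 ≈ 27.429 mg/L.
Steady-state trough Cmin,ss = Cmax,ss·f ≈ 27.429 × 0.125 ≈ 3.429 mg/L.
Trough 3.4 mg/L vs MEC 1 mg/L: adequate.

3.4 mg/L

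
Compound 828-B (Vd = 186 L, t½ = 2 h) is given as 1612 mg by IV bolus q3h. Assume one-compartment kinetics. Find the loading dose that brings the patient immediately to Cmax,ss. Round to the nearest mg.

2494 mg

f = (1/2)^(3/2) ≈ 0.353553; accumulation ratio R = 1/(1−f) ≈ 1.54692.
Loading dose to hit Cmax,ss on first dose: D_load = D_maint·R ≈ 1612 × 1.54692 ≈ 2493.64 mg.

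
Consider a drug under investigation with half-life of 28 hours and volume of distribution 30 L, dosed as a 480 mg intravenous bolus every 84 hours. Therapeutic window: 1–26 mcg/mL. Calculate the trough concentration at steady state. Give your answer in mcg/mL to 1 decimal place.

2.3 mcg/mL

The dosing interval is 3 half-lives, so f = 2^(−3) = 0.125.
At steady state, R = 1/(1 − 0.125) = 8/7.
Single-dose peak C₀ = D/Vd = 480/30 = 16 mcg/mL.
Steady-state peak Cmax,ss = C₀·R = 16 × 8/7 ≈ 18.286 mcg/mL.
Steady-state trough Cmin,ss = Cmax,ss·f ≈ 18.286 × 0.125 ≈ 2.286 mcg/mL.
Trough 2.3 mcg/mL vs MEC 1 mcg/mL: adequate.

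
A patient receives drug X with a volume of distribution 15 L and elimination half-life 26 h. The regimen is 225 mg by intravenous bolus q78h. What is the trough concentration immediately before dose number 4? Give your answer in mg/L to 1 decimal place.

f = (1/2)^(τ/t½) = (1/2)^(78/26) ≈ 0.1250.
C₀ = D/Vd = 225/15 ≈ 15.000 mg/L.
Before the 4th dose, 3 doses have been given. Superposition: Cmin = C₀·(f + f² + … + f^3).
≈ 15.000 × (0.1250 + 0.0156 + 0.0020) ≈ 15.000 × 0.1426 ≈ 2.139 mg/L.

2.1 mg/L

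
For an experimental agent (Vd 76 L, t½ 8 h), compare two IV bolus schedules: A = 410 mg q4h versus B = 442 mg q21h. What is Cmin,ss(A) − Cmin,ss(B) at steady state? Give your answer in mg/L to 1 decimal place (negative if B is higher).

Regimen A: f = (1/2)^(4/8) ≈ 0.7071; Cmin,ss = (410/76)·f/(1−f) ≈ 13.024 mg/L.
Regimen B: f = (1/2)^(21/8) ≈ 0.1621; Cmin,ss = (442/76)·f/(1−f) ≈ 1.125 mg/L.
Difference ≈ 13.024 − 1.125 ≈ 11.899 mg/L.

11.9 mg/L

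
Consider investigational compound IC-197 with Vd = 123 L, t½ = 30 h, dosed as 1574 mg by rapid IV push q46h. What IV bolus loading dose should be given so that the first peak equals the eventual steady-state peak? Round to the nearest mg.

2405 mg

f = (1/2)^(46/30) ≈ 0.345478; accumulation ratio R = 1/(1−f) ≈ 1.52783.
Loading dose to hit Cmax,ss on first dose: D_load = D_maint·R ≈ 1574 × 1.52783 ≈ 2404.80 mg.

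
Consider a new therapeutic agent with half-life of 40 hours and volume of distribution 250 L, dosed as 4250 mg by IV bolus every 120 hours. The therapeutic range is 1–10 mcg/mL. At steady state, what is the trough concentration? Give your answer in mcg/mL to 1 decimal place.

τ = 120 h = 3 half-lives, so f = (1/2)^3 = 0.125.
At steady state, R = 1/(1 − 0.125) = 8/7.
Single-dose peak C₀ = D/Vd = 4250/250 = 17 mcg/mL.
Steady-state peak Cmax,ss = C₀·R = 17 × 8/7 ≈ 19.429 mcg/mL.
Steady-state trough Cmin,ss = Cmax,ss·f ≈ 19.429 × 0.125 ≈ 2.429 mcg/mL.
Trough 2.4 mcg/mL vs MEC 1 mcg/mL: adequate.

2.4 mcg/mL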